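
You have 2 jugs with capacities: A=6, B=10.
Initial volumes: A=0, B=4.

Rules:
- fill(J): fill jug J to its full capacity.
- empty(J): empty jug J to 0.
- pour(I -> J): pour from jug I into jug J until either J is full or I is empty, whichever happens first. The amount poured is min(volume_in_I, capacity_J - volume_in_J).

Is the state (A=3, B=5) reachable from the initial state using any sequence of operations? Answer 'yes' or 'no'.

BFS explored all 16 reachable states.
Reachable set includes: (0,0), (0,2), (0,4), (0,6), (0,8), (0,10), (2,0), (2,10), (4,0), (4,10), (6,0), (6,2) ...
Target (A=3, B=5) not in reachable set → no.

Answer: no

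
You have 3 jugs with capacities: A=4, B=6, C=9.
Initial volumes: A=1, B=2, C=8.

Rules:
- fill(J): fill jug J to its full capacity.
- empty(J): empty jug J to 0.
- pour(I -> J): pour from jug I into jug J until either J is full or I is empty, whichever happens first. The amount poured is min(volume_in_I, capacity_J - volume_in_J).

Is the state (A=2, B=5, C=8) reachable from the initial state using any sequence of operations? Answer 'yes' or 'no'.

BFS explored all 231 reachable states.
Reachable set includes: (0,0,0), (0,0,1), (0,0,2), (0,0,3), (0,0,4), (0,0,5), (0,0,6), (0,0,7), (0,0,8), (0,0,9), (0,1,0), (0,1,1) ...
Target (A=2, B=5, C=8) not in reachable set → no.

Answer: no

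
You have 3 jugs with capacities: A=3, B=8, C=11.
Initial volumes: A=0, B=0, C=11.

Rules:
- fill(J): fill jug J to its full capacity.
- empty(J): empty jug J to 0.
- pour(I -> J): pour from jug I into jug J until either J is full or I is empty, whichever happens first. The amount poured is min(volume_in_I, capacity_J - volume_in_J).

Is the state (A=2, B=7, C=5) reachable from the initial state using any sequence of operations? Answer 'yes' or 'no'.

BFS explored all 292 reachable states.
Reachable set includes: (0,0,0), (0,0,1), (0,0,2), (0,0,3), (0,0,4), (0,0,5), (0,0,6), (0,0,7), (0,0,8), (0,0,9), (0,0,10), (0,0,11) ...
Target (A=2, B=7, C=5) not in reachable set → no.

Answer: no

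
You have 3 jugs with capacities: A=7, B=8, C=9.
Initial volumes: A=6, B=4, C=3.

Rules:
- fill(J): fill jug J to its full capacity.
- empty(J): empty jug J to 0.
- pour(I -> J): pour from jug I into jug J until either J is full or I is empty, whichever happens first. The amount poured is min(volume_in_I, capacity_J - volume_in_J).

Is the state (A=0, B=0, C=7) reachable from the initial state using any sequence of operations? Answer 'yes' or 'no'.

Answer: yes

Derivation:
BFS from (A=6, B=4, C=3):
  1. empty(A) -> (A=0 B=4 C=3)
  2. pour(B -> C) -> (A=0 B=0 C=7)
Target reached → yes.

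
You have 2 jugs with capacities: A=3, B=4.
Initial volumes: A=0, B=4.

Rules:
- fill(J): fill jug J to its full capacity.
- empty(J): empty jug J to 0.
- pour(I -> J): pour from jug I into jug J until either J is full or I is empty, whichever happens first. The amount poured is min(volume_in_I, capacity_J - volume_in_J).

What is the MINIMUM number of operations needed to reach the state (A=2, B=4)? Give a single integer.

BFS from (A=0, B=4). One shortest path:
  1. fill(A) -> (A=3 B=4)
  2. empty(B) -> (A=3 B=0)
  3. pour(A -> B) -> (A=0 B=3)
  4. fill(A) -> (A=3 B=3)
  5. pour(A -> B) -> (A=2 B=4)
Reached target in 5 moves.

Answer: 5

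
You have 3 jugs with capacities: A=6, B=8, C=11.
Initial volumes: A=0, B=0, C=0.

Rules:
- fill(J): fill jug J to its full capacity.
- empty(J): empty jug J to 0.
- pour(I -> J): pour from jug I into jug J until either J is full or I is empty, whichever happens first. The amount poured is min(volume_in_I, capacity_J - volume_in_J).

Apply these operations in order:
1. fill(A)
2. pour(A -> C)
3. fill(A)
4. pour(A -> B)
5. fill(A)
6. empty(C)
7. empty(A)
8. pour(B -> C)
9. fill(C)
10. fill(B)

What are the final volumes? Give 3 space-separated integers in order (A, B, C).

Answer: 0 8 11

Derivation:
Step 1: fill(A) -> (A=6 B=0 C=0)
Step 2: pour(A -> C) -> (A=0 B=0 C=6)
Step 3: fill(A) -> (A=6 B=0 C=6)
Step 4: pour(A -> B) -> (A=0 B=6 C=6)
Step 5: fill(A) -> (A=6 B=6 C=6)
Step 6: empty(C) -> (A=6 B=6 C=0)
Step 7: empty(A) -> (A=0 B=6 C=0)
Step 8: pour(B -> C) -> (A=0 B=0 C=6)
Step 9: fill(C) -> (A=0 B=0 C=11)
Step 10: fill(B) -> (A=0 B=8 C=11)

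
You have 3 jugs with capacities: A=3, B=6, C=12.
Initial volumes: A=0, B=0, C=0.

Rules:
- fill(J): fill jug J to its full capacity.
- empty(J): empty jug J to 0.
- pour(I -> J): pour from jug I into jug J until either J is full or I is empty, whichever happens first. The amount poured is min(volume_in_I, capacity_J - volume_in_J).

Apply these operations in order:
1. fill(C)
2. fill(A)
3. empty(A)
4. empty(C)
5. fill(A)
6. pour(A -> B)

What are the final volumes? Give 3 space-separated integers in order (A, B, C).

Answer: 0 3 0

Derivation:
Step 1: fill(C) -> (A=0 B=0 C=12)
Step 2: fill(A) -> (A=3 B=0 C=12)
Step 3: empty(A) -> (A=0 B=0 C=12)
Step 4: empty(C) -> (A=0 B=0 C=0)
Step 5: fill(A) -> (A=3 B=0 C=0)
Step 6: pour(A -> B) -> (A=0 B=3 C=0)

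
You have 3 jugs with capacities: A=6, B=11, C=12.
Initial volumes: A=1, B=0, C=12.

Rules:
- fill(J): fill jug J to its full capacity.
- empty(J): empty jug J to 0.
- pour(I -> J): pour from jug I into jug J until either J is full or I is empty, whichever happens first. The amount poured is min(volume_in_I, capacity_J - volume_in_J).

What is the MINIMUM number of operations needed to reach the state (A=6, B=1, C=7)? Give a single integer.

BFS from (A=1, B=0, C=12). One shortest path:
  1. pour(C -> B) -> (A=1 B=11 C=1)
  2. empty(B) -> (A=1 B=0 C=1)
  3. pour(C -> B) -> (A=1 B=1 C=0)
  4. fill(C) -> (A=1 B=1 C=12)
  5. pour(C -> A) -> (A=6 B=1 C=7)
Reached target in 5 moves.

Answer: 5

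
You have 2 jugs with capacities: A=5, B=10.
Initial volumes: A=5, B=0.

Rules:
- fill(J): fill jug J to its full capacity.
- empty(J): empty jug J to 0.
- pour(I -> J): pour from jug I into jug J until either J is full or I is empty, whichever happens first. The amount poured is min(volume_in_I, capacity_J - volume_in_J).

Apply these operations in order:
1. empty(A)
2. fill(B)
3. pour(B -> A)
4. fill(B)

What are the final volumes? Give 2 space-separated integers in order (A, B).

Step 1: empty(A) -> (A=0 B=0)
Step 2: fill(B) -> (A=0 B=10)
Step 3: pour(B -> A) -> (A=5 B=5)
Step 4: fill(B) -> (A=5 B=10)

Answer: 5 10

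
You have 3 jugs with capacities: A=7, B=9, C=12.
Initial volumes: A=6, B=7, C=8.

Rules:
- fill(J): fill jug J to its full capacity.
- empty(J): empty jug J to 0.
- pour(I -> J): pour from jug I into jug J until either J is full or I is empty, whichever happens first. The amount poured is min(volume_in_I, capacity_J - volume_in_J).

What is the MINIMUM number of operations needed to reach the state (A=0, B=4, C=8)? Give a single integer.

BFS from (A=6, B=7, C=8). One shortest path:
  1. pour(A -> B) -> (A=4 B=9 C=8)
  2. empty(B) -> (A=4 B=0 C=8)
  3. pour(A -> B) -> (A=0 B=4 C=8)
Reached target in 3 moves.

Answer: 3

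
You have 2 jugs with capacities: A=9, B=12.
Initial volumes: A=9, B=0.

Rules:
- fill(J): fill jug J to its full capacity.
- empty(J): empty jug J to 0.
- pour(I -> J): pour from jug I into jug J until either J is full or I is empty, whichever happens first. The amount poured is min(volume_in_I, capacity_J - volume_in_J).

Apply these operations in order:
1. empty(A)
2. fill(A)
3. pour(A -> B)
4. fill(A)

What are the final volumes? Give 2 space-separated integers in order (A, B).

Step 1: empty(A) -> (A=0 B=0)
Step 2: fill(A) -> (A=9 B=0)
Step 3: pour(A -> B) -> (A=0 B=9)
Step 4: fill(A) -> (A=9 B=9)

Answer: 9 9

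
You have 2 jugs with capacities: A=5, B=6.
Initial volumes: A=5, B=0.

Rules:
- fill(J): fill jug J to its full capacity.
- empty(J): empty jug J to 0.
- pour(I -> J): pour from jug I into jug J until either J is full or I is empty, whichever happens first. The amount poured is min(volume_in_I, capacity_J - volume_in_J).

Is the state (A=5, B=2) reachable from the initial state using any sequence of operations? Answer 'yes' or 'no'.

Answer: yes

Derivation:
BFS from (A=5, B=0):
  1. empty(A) -> (A=0 B=0)
  2. fill(B) -> (A=0 B=6)
  3. pour(B -> A) -> (A=5 B=1)
  4. empty(A) -> (A=0 B=1)
  5. pour(B -> A) -> (A=1 B=0)
  6. fill(B) -> (A=1 B=6)
  7. pour(B -> A) -> (A=5 B=2)
Target reached → yes.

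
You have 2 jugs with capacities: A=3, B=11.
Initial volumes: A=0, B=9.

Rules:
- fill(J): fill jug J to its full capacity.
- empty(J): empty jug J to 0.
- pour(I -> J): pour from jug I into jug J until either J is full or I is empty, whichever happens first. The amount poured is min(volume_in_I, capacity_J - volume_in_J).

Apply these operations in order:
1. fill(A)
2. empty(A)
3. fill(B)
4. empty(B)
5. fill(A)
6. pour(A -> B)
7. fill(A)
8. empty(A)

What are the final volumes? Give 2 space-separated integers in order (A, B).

Answer: 0 3

Derivation:
Step 1: fill(A) -> (A=3 B=9)
Step 2: empty(A) -> (A=0 B=9)
Step 3: fill(B) -> (A=0 B=11)
Step 4: empty(B) -> (A=0 B=0)
Step 5: fill(A) -> (A=3 B=0)
Step 6: pour(A -> B) -> (A=0 B=3)
Step 7: fill(A) -> (A=3 B=3)
Step 8: empty(A) -> (A=0 B=3)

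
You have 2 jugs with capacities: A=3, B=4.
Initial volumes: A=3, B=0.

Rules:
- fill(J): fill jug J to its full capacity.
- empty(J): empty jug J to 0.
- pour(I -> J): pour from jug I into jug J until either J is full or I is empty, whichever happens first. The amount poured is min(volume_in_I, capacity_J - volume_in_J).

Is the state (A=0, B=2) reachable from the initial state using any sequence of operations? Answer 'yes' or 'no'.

BFS from (A=3, B=0):
  1. pour(A -> B) -> (A=0 B=3)
  2. fill(A) -> (A=3 B=3)
  3. pour(A -> B) -> (A=2 B=4)
  4. empty(B) -> (A=2 B=0)
  5. pour(A -> B) -> (A=0 B=2)
Target reached → yes.

Answer: yes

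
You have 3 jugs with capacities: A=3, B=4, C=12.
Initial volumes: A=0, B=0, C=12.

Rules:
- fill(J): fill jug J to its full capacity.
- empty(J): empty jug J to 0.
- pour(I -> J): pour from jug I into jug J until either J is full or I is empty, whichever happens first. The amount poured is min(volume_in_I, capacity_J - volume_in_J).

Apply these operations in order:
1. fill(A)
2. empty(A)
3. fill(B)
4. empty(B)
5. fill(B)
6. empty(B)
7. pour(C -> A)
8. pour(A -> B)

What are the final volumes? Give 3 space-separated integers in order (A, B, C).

Step 1: fill(A) -> (A=3 B=0 C=12)
Step 2: empty(A) -> (A=0 B=0 C=12)
Step 3: fill(B) -> (A=0 B=4 C=12)
Step 4: empty(B) -> (A=0 B=0 C=12)
Step 5: fill(B) -> (A=0 B=4 C=12)
Step 6: empty(B) -> (A=0 B=0 C=12)
Step 7: pour(C -> A) -> (A=3 B=0 C=9)
Step 8: pour(A -> B) -> (A=0 B=3 C=9)

Answer: 0 3 9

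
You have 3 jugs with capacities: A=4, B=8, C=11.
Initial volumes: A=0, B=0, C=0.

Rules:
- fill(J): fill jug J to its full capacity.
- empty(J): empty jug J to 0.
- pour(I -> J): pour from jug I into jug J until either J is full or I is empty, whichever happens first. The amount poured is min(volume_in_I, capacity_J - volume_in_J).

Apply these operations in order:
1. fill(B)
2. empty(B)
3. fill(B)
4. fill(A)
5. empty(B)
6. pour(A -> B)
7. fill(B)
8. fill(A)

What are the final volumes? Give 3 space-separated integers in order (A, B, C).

Step 1: fill(B) -> (A=0 B=8 C=0)
Step 2: empty(B) -> (A=0 B=0 C=0)
Step 3: fill(B) -> (A=0 B=8 C=0)
Step 4: fill(A) -> (A=4 B=8 C=0)
Step 5: empty(B) -> (A=4 B=0 C=0)
Step 6: pour(A -> B) -> (A=0 B=4 C=0)
Step 7: fill(B) -> (A=0 B=8 C=0)
Step 8: fill(A) -> (A=4 B=8 C=0)

Answer: 4 8 0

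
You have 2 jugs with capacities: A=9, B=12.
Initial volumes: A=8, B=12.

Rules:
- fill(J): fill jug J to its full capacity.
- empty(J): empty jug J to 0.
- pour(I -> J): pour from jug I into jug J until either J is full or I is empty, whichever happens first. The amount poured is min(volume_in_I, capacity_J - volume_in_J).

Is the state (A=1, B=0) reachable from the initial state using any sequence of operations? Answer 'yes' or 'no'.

BFS explored all 28 reachable states.
Reachable set includes: (0,0), (0,2), (0,3), (0,5), (0,6), (0,8), (0,9), (0,11), (0,12), (2,0), (2,12), (3,0) ...
Target (A=1, B=0) not in reachable set → no.

Answer: no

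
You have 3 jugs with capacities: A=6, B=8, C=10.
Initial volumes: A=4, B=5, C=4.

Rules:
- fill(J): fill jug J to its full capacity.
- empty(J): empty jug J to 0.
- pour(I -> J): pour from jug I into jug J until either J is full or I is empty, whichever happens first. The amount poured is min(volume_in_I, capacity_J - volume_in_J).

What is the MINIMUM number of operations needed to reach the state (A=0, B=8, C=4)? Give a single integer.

BFS from (A=4, B=5, C=4). One shortest path:
  1. empty(A) -> (A=0 B=5 C=4)
  2. fill(B) -> (A=0 B=8 C=4)
Reached target in 2 moves.

Answer: 2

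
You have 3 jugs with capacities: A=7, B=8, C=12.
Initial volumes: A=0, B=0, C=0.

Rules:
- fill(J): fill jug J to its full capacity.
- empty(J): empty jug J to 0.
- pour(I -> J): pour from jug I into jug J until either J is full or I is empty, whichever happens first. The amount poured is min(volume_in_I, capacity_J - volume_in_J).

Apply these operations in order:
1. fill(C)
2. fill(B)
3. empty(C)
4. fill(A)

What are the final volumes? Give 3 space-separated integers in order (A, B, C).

Step 1: fill(C) -> (A=0 B=0 C=12)
Step 2: fill(B) -> (A=0 B=8 C=12)
Step 3: empty(C) -> (A=0 B=8 C=0)
Step 4: fill(A) -> (A=7 B=8 C=0)

Answer: 7 8 0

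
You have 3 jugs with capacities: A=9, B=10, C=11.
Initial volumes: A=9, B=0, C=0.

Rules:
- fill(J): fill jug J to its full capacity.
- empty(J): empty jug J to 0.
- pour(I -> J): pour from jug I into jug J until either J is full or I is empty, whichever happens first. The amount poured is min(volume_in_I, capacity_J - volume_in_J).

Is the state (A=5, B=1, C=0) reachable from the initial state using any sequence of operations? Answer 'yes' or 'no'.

BFS from (A=9, B=0, C=0):
  1. fill(B) -> (A=9 B=10 C=0)
  2. pour(A -> C) -> (A=0 B=10 C=9)
  3. fill(A) -> (A=9 B=10 C=9)
  4. pour(A -> C) -> (A=7 B=10 C=11)
  5. empty(C) -> (A=7 B=10 C=0)
  6. pour(A -> C) -> (A=0 B=10 C=7)
  7. pour(B -> A) -> (A=9 B=1 C=7)
  8. pour(A -> C) -> (A=5 B=1 C=11)
  9. empty(C) -> (A=5 B=1 C=0)
Target reached → yes.

Answer: yes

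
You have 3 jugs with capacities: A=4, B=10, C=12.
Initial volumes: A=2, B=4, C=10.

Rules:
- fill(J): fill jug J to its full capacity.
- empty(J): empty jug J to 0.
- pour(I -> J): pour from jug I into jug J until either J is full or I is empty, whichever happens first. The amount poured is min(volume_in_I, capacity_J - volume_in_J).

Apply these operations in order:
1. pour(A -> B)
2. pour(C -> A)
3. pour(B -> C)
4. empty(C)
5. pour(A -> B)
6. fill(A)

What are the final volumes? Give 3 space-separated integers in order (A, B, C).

Answer: 4 4 0

Derivation:
Step 1: pour(A -> B) -> (A=0 B=6 C=10)
Step 2: pour(C -> A) -> (A=4 B=6 C=6)
Step 3: pour(B -> C) -> (A=4 B=0 C=12)
Step 4: empty(C) -> (A=4 B=0 C=0)
Step 5: pour(A -> B) -> (A=0 B=4 C=0)
Step 6: fill(A) -> (A=4 B=4 C=0)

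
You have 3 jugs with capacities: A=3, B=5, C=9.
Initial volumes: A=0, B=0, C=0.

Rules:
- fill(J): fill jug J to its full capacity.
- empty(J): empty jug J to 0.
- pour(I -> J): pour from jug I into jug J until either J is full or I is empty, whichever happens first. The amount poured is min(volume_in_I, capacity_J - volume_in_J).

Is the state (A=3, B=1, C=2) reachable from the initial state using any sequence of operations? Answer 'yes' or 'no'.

Answer: yes

Derivation:
BFS from (A=0, B=0, C=0):
  1. fill(A) -> (A=3 B=0 C=0)
  2. pour(A -> B) -> (A=0 B=3 C=0)
  3. fill(A) -> (A=3 B=3 C=0)
  4. pour(A -> B) -> (A=1 B=5 C=0)
  5. pour(B -> C) -> (A=1 B=0 C=5)
  6. pour(A -> B) -> (A=0 B=1 C=5)
  7. pour(C -> A) -> (A=3 B=1 C=2)
Target reached → yes.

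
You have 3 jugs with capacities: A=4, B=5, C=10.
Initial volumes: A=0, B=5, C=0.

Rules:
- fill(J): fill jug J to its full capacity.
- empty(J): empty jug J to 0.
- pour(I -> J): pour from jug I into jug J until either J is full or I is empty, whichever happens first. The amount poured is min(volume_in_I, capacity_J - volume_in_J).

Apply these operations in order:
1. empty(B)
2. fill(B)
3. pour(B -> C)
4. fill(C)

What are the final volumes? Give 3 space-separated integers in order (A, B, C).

Step 1: empty(B) -> (A=0 B=0 C=0)
Step 2: fill(B) -> (A=0 B=5 C=0)
Step 3: pour(B -> C) -> (A=0 B=0 C=5)
Step 4: fill(C) -> (A=0 B=0 C=10)

Answer: 0 0 10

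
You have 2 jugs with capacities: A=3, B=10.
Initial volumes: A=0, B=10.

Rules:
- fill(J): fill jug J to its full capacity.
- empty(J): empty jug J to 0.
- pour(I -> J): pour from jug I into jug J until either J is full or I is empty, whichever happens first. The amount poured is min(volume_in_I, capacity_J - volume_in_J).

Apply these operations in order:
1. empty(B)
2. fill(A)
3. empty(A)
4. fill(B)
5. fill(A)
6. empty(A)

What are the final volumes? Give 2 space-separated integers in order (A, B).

Answer: 0 10

Derivation:
Step 1: empty(B) -> (A=0 B=0)
Step 2: fill(A) -> (A=3 B=0)
Step 3: empty(A) -> (A=0 B=0)
Step 4: fill(B) -> (A=0 B=10)
Step 5: fill(A) -> (A=3 B=10)
Step 6: empty(A) -> (A=0 B=10)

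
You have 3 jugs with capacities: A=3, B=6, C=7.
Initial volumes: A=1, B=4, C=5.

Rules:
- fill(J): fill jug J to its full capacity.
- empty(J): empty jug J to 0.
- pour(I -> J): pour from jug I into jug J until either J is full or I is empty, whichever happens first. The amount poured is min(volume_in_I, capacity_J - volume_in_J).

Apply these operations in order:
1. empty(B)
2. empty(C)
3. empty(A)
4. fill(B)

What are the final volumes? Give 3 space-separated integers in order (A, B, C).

Step 1: empty(B) -> (A=1 B=0 C=5)
Step 2: empty(C) -> (A=1 B=0 C=0)
Step 3: empty(A) -> (A=0 B=0 C=0)
Step 4: fill(B) -> (A=0 B=6 C=0)

Answer: 0 6 0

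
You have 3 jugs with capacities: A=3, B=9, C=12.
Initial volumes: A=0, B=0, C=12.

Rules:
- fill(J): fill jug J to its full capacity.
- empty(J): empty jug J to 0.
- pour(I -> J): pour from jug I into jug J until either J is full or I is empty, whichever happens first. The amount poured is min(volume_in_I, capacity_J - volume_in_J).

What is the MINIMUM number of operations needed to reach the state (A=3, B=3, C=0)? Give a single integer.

Answer: 4

Derivation:
BFS from (A=0, B=0, C=12). One shortest path:
  1. fill(A) -> (A=3 B=0 C=12)
  2. empty(C) -> (A=3 B=0 C=0)
  3. pour(A -> B) -> (A=0 B=3 C=0)
  4. fill(A) -> (A=3 B=3 C=0)
Reached target in 4 moves.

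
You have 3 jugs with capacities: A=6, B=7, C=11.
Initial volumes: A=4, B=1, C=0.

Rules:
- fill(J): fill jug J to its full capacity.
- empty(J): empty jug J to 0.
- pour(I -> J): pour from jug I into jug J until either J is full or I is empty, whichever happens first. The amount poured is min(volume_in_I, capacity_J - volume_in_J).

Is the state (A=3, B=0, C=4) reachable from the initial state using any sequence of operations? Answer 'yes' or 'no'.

BFS from (A=4, B=1, C=0):
  1. fill(A) -> (A=6 B=1 C=0)
  2. pour(B -> C) -> (A=6 B=0 C=1)
  3. fill(B) -> (A=6 B=7 C=1)
  4. pour(B -> C) -> (A=6 B=0 C=8)
  5. pour(A -> C) -> (A=3 B=0 C=11)
  6. pour(C -> B) -> (A=3 B=7 C=4)
  7. empty(B) -> (A=3 B=0 C=4)
Target reached → yes.

Answer: yes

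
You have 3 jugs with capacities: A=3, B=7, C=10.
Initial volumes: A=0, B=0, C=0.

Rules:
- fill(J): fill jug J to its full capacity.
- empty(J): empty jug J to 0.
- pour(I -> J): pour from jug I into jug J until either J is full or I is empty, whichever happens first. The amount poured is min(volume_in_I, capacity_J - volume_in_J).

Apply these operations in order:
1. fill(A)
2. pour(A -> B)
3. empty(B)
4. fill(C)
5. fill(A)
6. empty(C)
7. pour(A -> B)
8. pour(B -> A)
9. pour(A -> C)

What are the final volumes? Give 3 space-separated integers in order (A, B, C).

Answer: 0 0 3

Derivation:
Step 1: fill(A) -> (A=3 B=0 C=0)
Step 2: pour(A -> B) -> (A=0 B=3 C=0)
Step 3: empty(B) -> (A=0 B=0 C=0)
Step 4: fill(C) -> (A=0 B=0 C=10)
Step 5: fill(A) -> (A=3 B=0 C=10)
Step 6: empty(C) -> (A=3 B=0 C=0)
Step 7: pour(A -> B) -> (A=0 B=3 C=0)
Step 8: pour(B -> A) -> (A=3 B=0 C=0)
Step 9: pour(A -> C) -> (A=0 B=0 C=3)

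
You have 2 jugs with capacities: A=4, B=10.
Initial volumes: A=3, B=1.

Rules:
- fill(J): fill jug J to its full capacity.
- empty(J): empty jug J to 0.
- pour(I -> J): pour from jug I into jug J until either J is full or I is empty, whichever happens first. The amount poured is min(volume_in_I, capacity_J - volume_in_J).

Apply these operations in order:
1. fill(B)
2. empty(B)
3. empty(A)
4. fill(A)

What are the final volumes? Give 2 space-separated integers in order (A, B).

Answer: 4 0

Derivation:
Step 1: fill(B) -> (A=3 B=10)
Step 2: empty(B) -> (A=3 B=0)
Step 3: empty(A) -> (A=0 B=0)
Step 4: fill(A) -> (A=4 B=0)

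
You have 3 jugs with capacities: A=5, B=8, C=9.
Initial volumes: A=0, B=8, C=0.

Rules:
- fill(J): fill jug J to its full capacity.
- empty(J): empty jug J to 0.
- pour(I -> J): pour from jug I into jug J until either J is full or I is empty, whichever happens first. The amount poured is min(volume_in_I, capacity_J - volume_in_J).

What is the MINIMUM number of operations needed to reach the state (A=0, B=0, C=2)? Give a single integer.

BFS from (A=0, B=8, C=0). One shortest path:
  1. fill(A) -> (A=5 B=8 C=0)
  2. empty(B) -> (A=5 B=0 C=0)
  3. pour(A -> B) -> (A=0 B=5 C=0)
  4. fill(A) -> (A=5 B=5 C=0)
  5. pour(A -> B) -> (A=2 B=8 C=0)
  6. empty(B) -> (A=2 B=0 C=0)
  7. pour(A -> C) -> (A=0 B=0 C=2)
Reached target in 7 moves.

Answer: 7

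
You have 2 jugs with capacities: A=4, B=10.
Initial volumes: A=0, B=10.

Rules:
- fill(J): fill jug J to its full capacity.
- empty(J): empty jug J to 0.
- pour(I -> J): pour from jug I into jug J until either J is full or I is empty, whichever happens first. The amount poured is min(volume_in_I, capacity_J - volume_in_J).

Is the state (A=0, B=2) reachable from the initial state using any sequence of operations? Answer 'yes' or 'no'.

Answer: yes

Derivation:
BFS from (A=0, B=10):
  1. pour(B -> A) -> (A=4 B=6)
  2. empty(A) -> (A=0 B=6)
  3. pour(B -> A) -> (A=4 B=2)
  4. empty(A) -> (A=0 B=2)
Target reached → yes.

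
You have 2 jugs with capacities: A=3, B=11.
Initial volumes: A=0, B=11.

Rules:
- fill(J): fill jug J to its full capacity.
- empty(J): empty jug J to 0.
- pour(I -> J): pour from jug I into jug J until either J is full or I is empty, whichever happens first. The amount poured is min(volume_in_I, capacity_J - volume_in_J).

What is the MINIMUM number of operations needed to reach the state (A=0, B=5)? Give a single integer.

BFS from (A=0, B=11). One shortest path:
  1. pour(B -> A) -> (A=3 B=8)
  2. empty(A) -> (A=0 B=8)
  3. pour(B -> A) -> (A=3 B=5)
  4. empty(A) -> (A=0 B=5)
Reached target in 4 moves.

Answer: 4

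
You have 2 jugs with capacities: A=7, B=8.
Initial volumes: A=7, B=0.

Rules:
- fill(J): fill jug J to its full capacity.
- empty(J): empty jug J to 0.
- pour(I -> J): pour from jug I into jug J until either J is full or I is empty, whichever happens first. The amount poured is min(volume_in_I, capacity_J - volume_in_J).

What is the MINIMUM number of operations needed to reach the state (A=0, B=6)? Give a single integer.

Answer: 5

Derivation:
BFS from (A=7, B=0). One shortest path:
  1. pour(A -> B) -> (A=0 B=7)
  2. fill(A) -> (A=7 B=7)
  3. pour(A -> B) -> (A=6 B=8)
  4. empty(B) -> (A=6 B=0)
  5. pour(A -> B) -> (A=0 B=6)
Reached target in 5 moves.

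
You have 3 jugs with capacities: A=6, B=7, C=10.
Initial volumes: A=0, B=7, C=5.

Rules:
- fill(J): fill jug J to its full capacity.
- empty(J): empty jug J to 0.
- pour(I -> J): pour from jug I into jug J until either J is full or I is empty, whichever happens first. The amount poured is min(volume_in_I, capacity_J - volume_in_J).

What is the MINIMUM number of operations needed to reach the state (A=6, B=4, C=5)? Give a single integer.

Answer: 7

Derivation:
BFS from (A=0, B=7, C=5). One shortest path:
  1. fill(A) -> (A=6 B=7 C=5)
  2. pour(A -> C) -> (A=1 B=7 C=10)
  3. empty(C) -> (A=1 B=7 C=0)
  4. pour(B -> C) -> (A=1 B=0 C=7)
  5. fill(B) -> (A=1 B=7 C=7)
  6. pour(B -> C) -> (A=1 B=4 C=10)
  7. pour(C -> A) -> (A=6 B=4 C=5)
Reached target in 7 moves.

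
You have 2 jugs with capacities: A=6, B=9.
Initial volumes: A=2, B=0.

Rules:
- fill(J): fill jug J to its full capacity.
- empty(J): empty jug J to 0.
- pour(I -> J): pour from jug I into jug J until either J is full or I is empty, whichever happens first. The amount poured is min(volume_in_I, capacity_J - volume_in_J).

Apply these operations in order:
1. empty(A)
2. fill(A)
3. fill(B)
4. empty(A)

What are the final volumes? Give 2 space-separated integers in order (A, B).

Step 1: empty(A) -> (A=0 B=0)
Step 2: fill(A) -> (A=6 B=0)
Step 3: fill(B) -> (A=6 B=9)
Step 4: empty(A) -> (A=0 B=9)

Answer: 0 9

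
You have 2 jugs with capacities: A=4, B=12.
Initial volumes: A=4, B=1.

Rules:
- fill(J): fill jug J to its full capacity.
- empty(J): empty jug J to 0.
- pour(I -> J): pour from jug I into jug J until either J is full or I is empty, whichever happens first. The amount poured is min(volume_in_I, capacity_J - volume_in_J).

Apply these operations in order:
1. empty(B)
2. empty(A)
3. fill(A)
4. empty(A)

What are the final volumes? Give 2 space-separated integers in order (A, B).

Answer: 0 0

Derivation:
Step 1: empty(B) -> (A=4 B=0)
Step 2: empty(A) -> (A=0 B=0)
Step 3: fill(A) -> (A=4 B=0)
Step 4: empty(A) -> (A=0 B=0)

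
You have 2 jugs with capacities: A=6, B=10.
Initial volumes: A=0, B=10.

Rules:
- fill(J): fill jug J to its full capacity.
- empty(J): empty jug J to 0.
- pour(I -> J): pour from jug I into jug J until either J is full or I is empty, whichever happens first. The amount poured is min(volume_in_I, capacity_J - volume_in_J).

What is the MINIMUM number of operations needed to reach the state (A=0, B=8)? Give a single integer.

Answer: 6

Derivation:
BFS from (A=0, B=10). One shortest path:
  1. pour(B -> A) -> (A=6 B=4)
  2. empty(A) -> (A=0 B=4)
  3. pour(B -> A) -> (A=4 B=0)
  4. fill(B) -> (A=4 B=10)
  5. pour(B -> A) -> (A=6 B=8)
  6. empty(A) -> (A=0 B=8)
Reached target in 6 moves.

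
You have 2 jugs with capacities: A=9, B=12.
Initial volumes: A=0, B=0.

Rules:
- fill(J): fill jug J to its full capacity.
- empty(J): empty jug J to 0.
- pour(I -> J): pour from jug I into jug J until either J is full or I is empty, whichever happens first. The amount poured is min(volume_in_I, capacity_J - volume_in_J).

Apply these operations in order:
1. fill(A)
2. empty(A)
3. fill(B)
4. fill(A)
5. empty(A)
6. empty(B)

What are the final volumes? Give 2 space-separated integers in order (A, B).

Step 1: fill(A) -> (A=9 B=0)
Step 2: empty(A) -> (A=0 B=0)
Step 3: fill(B) -> (A=0 B=12)
Step 4: fill(A) -> (A=9 B=12)
Step 5: empty(A) -> (A=0 B=12)
Step 6: empty(B) -> (A=0 B=0)

Answer: 0 0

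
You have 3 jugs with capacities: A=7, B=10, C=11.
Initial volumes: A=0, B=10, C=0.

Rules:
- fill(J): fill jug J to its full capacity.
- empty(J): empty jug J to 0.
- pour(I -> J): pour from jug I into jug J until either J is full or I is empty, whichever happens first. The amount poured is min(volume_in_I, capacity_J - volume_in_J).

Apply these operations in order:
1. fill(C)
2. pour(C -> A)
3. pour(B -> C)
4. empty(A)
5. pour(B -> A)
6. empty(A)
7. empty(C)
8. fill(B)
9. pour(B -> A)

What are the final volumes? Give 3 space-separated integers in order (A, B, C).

Answer: 7 3 0

Derivation:
Step 1: fill(C) -> (A=0 B=10 C=11)
Step 2: pour(C -> A) -> (A=7 B=10 C=4)
Step 3: pour(B -> C) -> (A=7 B=3 C=11)
Step 4: empty(A) -> (A=0 B=3 C=11)
Step 5: pour(B -> A) -> (A=3 B=0 C=11)
Step 6: empty(A) -> (A=0 B=0 C=11)
Step 7: empty(C) -> (A=0 B=0 C=0)
Step 8: fill(B) -> (A=0 B=10 C=0)
Step 9: pour(B -> A) -> (A=7 B=3 C=0)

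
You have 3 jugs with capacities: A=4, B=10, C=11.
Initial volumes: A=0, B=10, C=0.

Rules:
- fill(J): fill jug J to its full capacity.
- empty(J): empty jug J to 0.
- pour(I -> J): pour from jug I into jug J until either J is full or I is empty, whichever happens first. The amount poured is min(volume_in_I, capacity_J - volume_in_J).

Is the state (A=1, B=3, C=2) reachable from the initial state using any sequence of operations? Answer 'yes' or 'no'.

Answer: no

Derivation:
BFS explored all 390 reachable states.
Reachable set includes: (0,0,0), (0,0,1), (0,0,2), (0,0,3), (0,0,4), (0,0,5), (0,0,6), (0,0,7), (0,0,8), (0,0,9), (0,0,10), (0,0,11) ...
Target (A=1, B=3, C=2) not in reachable set → no.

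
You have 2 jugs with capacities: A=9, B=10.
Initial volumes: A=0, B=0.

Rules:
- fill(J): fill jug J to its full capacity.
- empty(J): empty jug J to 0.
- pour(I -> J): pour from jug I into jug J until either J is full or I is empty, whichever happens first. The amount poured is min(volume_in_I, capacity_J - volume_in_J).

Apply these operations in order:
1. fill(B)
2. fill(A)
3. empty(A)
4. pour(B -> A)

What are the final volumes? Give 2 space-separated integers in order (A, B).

Answer: 9 1

Derivation:
Step 1: fill(B) -> (A=0 B=10)
Step 2: fill(A) -> (A=9 B=10)
Step 3: empty(A) -> (A=0 B=10)
Step 4: pour(B -> A) -> (A=9 B=1)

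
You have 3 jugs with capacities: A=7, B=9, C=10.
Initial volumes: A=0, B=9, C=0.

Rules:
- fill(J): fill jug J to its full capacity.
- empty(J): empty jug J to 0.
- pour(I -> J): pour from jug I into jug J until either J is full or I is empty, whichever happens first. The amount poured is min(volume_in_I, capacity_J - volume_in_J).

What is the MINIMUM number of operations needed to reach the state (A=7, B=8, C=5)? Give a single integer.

Answer: 8

Derivation:
BFS from (A=0, B=9, C=0). One shortest path:
  1. pour(B -> A) -> (A=7 B=2 C=0)
  2. empty(A) -> (A=0 B=2 C=0)
  3. pour(B -> A) -> (A=2 B=0 C=0)
  4. fill(B) -> (A=2 B=9 C=0)
  5. pour(B -> C) -> (A=2 B=0 C=9)
  6. fill(B) -> (A=2 B=9 C=9)
  7. pour(B -> C) -> (A=2 B=8 C=10)
  8. pour(C -> A) -> (A=7 B=8 C=5)
Reached target in 8 moves.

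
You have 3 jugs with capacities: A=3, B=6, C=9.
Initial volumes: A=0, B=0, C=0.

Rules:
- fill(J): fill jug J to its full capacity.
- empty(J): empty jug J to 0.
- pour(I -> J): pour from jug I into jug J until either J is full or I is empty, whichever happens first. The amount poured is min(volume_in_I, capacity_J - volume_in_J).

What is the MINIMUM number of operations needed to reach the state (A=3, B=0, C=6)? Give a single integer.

Answer: 2

Derivation:
BFS from (A=0, B=0, C=0). One shortest path:
  1. fill(C) -> (A=0 B=0 C=9)
  2. pour(C -> A) -> (A=3 B=0 C=6)
Reached target in 2 moves.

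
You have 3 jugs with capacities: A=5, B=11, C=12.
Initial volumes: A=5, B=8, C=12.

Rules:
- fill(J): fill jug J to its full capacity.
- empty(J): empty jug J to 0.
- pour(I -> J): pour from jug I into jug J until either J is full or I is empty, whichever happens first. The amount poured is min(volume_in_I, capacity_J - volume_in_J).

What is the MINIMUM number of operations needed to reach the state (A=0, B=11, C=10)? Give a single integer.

BFS from (A=5, B=8, C=12). One shortest path:
  1. fill(B) -> (A=5 B=11 C=12)
  2. empty(C) -> (A=5 B=11 C=0)
  3. pour(A -> C) -> (A=0 B=11 C=5)
  4. fill(A) -> (A=5 B=11 C=5)
  5. pour(A -> C) -> (A=0 B=11 C=10)
Reached target in 5 moves.

Answer: 5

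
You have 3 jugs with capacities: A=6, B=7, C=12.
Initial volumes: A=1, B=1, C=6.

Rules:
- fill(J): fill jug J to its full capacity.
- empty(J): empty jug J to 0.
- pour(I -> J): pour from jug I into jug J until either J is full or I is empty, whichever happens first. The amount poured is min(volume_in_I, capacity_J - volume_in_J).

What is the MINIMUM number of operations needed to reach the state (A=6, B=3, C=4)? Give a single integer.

BFS from (A=1, B=1, C=6). One shortest path:
  1. pour(B -> A) -> (A=2 B=0 C=6)
  2. pour(C -> B) -> (A=2 B=6 C=0)
  3. fill(C) -> (A=2 B=6 C=12)
  4. pour(C -> B) -> (A=2 B=7 C=11)
  5. empty(B) -> (A=2 B=0 C=11)
  6. pour(C -> B) -> (A=2 B=7 C=4)
  7. pour(B -> A) -> (A=6 B=3 C=4)
Reached target in 7 moves.

Answer: 7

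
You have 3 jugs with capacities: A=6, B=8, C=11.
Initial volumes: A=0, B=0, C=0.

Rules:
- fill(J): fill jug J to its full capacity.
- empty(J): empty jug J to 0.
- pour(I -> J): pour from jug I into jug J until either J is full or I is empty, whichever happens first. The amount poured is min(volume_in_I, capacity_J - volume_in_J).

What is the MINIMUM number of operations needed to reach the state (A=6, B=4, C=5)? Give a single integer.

Answer: 8

Derivation:
BFS from (A=0, B=0, C=0). One shortest path:
  1. fill(A) -> (A=6 B=0 C=0)
  2. fill(C) -> (A=6 B=0 C=11)
  3. pour(A -> B) -> (A=0 B=6 C=11)
  4. fill(A) -> (A=6 B=6 C=11)
  5. pour(A -> B) -> (A=4 B=8 C=11)
  6. empty(B) -> (A=4 B=0 C=11)
  7. pour(A -> B) -> (A=0 B=4 C=11)
  8. pour(C -> A) -> (A=6 B=4 C=5)
Reached target in 8 moves.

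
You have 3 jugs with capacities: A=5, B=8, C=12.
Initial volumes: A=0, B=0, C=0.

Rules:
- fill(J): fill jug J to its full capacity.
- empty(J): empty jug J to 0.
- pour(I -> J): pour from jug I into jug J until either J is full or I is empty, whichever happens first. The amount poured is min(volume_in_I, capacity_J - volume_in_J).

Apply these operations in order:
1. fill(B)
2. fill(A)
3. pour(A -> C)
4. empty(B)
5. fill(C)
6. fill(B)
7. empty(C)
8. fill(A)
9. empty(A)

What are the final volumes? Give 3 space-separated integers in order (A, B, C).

Answer: 0 8 0

Derivation:
Step 1: fill(B) -> (A=0 B=8 C=0)
Step 2: fill(A) -> (A=5 B=8 C=0)
Step 3: pour(A -> C) -> (A=0 B=8 C=5)
Step 4: empty(B) -> (A=0 B=0 C=5)
Step 5: fill(C) -> (A=0 B=0 C=12)
Step 6: fill(B) -> (A=0 B=8 C=12)
Step 7: empty(C) -> (A=0 B=8 C=0)
Step 8: fill(A) -> (A=5 B=8 C=0)
Step 9: empty(A) -> (A=0 B=8 C=0)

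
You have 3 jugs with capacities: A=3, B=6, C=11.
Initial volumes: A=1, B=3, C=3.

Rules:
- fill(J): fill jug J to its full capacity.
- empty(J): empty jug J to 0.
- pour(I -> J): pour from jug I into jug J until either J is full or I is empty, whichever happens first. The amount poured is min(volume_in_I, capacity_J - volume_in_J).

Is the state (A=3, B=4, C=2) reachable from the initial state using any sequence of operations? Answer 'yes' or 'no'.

BFS from (A=1, B=3, C=3):
  1. fill(C) -> (A=1 B=3 C=11)
  2. pour(C -> B) -> (A=1 B=6 C=8)
  3. empty(B) -> (A=1 B=0 C=8)
  4. pour(C -> B) -> (A=1 B=6 C=2)
  5. pour(B -> A) -> (A=3 B=4 C=2)
Target reached → yes.

Answer: yes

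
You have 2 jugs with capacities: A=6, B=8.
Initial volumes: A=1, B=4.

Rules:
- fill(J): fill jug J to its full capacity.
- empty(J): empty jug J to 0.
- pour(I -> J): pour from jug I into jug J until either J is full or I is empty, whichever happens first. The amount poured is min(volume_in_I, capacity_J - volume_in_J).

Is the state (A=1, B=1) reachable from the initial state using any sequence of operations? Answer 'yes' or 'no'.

BFS explored all 29 reachable states.
Reachable set includes: (0,0), (0,1), (0,2), (0,3), (0,4), (0,5), (0,6), (0,7), (0,8), (1,0), (1,4), (1,8) ...
Target (A=1, B=1) not in reachable set → no.

Answer: no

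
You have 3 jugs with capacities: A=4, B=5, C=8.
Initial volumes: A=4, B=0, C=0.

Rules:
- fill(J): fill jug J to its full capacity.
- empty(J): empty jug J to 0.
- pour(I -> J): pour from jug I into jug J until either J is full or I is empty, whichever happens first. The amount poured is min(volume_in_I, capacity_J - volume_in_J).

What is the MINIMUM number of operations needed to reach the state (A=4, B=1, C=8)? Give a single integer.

BFS from (A=4, B=0, C=0). One shortest path:
  1. empty(A) -> (A=0 B=0 C=0)
  2. fill(B) -> (A=0 B=5 C=0)
  3. fill(C) -> (A=0 B=5 C=8)
  4. pour(B -> A) -> (A=4 B=1 C=8)
Reached target in 4 moves.

Answer: 4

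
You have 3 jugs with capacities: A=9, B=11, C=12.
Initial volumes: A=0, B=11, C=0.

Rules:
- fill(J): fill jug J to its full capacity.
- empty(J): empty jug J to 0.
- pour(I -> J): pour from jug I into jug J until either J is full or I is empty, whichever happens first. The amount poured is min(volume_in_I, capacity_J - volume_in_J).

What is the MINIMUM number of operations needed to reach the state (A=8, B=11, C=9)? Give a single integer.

Answer: 8

Derivation:
BFS from (A=0, B=11, C=0). One shortest path:
  1. fill(A) -> (A=9 B=11 C=0)
  2. pour(A -> C) -> (A=0 B=11 C=9)
  3. fill(A) -> (A=9 B=11 C=9)
  4. pour(B -> C) -> (A=9 B=8 C=12)
  5. empty(C) -> (A=9 B=8 C=0)
  6. pour(A -> C) -> (A=0 B=8 C=9)
  7. pour(B -> A) -> (A=8 B=0 C=9)
  8. fill(B) -> (A=8 B=11 C=9)
Reached target in 8 moves.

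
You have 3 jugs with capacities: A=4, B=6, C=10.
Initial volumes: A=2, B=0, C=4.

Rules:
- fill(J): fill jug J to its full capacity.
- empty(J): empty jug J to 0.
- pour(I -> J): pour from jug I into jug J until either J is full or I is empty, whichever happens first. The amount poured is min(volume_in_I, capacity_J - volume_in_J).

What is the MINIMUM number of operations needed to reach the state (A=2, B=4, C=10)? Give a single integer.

BFS from (A=2, B=0, C=4). One shortest path:
  1. pour(C -> B) -> (A=2 B=4 C=0)
  2. fill(C) -> (A=2 B=4 C=10)
Reached target in 2 moves.

Answer: 2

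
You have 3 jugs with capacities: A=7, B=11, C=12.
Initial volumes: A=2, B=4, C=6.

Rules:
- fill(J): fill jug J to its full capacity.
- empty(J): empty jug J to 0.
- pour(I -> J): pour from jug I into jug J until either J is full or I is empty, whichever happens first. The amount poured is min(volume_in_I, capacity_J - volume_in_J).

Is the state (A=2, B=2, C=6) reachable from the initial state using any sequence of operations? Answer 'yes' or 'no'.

BFS explored all 589 reachable states.
Reachable set includes: (0,0,0), (0,0,1), (0,0,2), (0,0,3), (0,0,4), (0,0,5), (0,0,6), (0,0,7), (0,0,8), (0,0,9), (0,0,10), (0,0,11) ...
Target (A=2, B=2, C=6) not in reachable set → no.

Answer: no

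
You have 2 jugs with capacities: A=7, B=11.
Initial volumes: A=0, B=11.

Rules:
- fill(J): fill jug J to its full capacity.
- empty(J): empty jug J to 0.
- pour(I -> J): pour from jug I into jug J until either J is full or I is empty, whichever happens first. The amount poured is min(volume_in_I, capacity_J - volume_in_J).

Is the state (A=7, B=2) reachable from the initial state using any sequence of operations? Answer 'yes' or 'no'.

Answer: yes

Derivation:
BFS from (A=0, B=11):
  1. pour(B -> A) -> (A=7 B=4)
  2. empty(A) -> (A=0 B=4)
  3. pour(B -> A) -> (A=4 B=0)
  4. fill(B) -> (A=4 B=11)
  5. pour(B -> A) -> (A=7 B=8)
  6. empty(A) -> (A=0 B=8)
  7. pour(B -> A) -> (A=7 B=1)
  8. empty(A) -> (A=0 B=1)
  9. pour(B -> A) -> (A=1 B=0)
  10. fill(B) -> (A=1 B=11)
  11. pour(B -> A) -> (A=7 B=5)
  12. empty(A) -> (A=0 B=5)
  13. pour(B -> A) -> (A=5 B=0)
  14. fill(B) -> (A=5 B=11)
  15. pour(B -> A) -> (A=7 B=9)
  16. empty(A) -> (A=0 B=9)
  17. pour(B -> A) -> (A=7 B=2)
Target reached → yes.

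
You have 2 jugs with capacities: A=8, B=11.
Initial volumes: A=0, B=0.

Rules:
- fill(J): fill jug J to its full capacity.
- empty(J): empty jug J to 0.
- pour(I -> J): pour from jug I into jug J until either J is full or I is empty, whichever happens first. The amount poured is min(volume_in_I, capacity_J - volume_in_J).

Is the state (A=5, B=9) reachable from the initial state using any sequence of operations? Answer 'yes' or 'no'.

Answer: no

Derivation:
BFS explored all 38 reachable states.
Reachable set includes: (0,0), (0,1), (0,2), (0,3), (0,4), (0,5), (0,6), (0,7), (0,8), (0,9), (0,10), (0,11) ...
Target (A=5, B=9) not in reachable set → no.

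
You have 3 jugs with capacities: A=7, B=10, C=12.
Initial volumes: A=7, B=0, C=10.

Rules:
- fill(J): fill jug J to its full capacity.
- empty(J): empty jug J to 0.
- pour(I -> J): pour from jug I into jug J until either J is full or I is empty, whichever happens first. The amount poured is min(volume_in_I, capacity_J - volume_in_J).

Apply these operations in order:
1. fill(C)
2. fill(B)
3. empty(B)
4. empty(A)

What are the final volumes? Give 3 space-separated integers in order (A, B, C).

Answer: 0 0 12

Derivation:
Step 1: fill(C) -> (A=7 B=0 C=12)
Step 2: fill(B) -> (A=7 B=10 C=12)
Step 3: empty(B) -> (A=7 B=0 C=12)
Step 4: empty(A) -> (A=0 B=0 C=12)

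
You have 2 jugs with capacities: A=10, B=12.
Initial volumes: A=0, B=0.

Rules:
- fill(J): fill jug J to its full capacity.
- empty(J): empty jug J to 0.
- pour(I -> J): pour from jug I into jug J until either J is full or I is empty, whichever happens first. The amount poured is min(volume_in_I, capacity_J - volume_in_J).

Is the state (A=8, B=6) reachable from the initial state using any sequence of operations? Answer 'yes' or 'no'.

Answer: no

Derivation:
BFS explored all 22 reachable states.
Reachable set includes: (0,0), (0,2), (0,4), (0,6), (0,8), (0,10), (0,12), (2,0), (2,12), (4,0), (4,12), (6,0) ...
Target (A=8, B=6) not in reachable set → no.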